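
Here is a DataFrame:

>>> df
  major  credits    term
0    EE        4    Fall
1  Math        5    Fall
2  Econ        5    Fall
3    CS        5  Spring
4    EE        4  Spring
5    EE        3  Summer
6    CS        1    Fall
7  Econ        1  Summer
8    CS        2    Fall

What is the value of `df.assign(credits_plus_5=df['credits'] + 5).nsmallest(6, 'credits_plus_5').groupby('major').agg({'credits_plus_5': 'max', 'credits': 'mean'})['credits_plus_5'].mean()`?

add column credits_plus_5 = df['credits'] + 5:
  major  credits    term  credits_plus_5
0    EE        4    Fall               9
1  Math        5    Fall              10
2  Econ        5    Fall              10
3    CS        5  Spring              10
4    EE        4  Spring               9
5    EE        3  Summer               8
6    CS        1    Fall               6
7  Econ        1  Summer               6
8    CS        2    Fall               7
take 6 rows with smallest credits_plus_5:
  major  credits    term  credits_plus_5
6    CS        1    Fall               6
7  Econ        1  Summer               6
8    CS        2    Fall               7
5    EE        3  Summer               8
0    EE        4    Fall               9
4    EE        4  Spring               9
group by major: max(credits_plus_5), mean(credits):
       credits_plus_5   credits
major                          
CS                  7  1.500000
EE                  9  3.666667
Econ                6  1.000000
Finally, mean of column 'credits_plus_5' = 7.33333333333.

7.33333333333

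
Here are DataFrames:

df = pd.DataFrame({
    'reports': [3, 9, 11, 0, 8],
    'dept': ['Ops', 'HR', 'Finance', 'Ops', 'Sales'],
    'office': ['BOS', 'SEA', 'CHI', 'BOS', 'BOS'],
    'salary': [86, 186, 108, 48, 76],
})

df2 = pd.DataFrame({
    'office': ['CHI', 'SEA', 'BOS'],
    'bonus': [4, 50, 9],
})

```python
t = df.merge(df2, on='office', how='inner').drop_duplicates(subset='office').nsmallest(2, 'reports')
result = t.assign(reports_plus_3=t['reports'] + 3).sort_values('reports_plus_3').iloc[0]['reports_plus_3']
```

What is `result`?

6

merge on 'office' (how='inner') → 5 rows:
   reports     dept office  salary  bonus
0        3      Ops    BOS      86      9
1        9       HR    SEA     186     50
2       11  Finance    CHI     108      4
3        0      Ops    BOS      48      9
4        8    Sales    BOS      76      9
drop duplicate office (keep=first):
   reports     dept office  salary  bonus
0        3      Ops    BOS      86      9
1        9       HR    SEA     186     50
2       11  Finance    CHI     108      4
take 2 rows with smallest reports:
   reports dept office  salary  bonus
0        3  Ops    BOS      86      9
1        9   HR    SEA     186     50
add column reports_plus_3 = t['reports'] + 3:
   reports dept office  salary  bonus  reports_plus_3
0        3  Ops    BOS      86      9               6
1        9   HR    SEA     186     50              12
sort by reports_plus_3:
   reports dept office  salary  bonus  reports_plus_3
0        3  Ops    BOS      86      9               6
1        9   HR    SEA     186     50              12
Finally, value at position 0, column 'reports_plus_3' = 6.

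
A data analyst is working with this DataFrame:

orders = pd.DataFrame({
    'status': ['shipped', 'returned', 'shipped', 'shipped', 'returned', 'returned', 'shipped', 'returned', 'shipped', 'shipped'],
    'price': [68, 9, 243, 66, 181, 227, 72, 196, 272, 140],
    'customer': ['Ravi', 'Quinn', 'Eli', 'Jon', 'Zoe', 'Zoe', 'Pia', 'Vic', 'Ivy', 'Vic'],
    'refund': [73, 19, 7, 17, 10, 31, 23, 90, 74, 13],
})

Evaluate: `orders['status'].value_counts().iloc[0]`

value_counts of status:
status
shipped     6
returned    4
Name: count, dtype: int64
Finally, value at position 0 = 6.

6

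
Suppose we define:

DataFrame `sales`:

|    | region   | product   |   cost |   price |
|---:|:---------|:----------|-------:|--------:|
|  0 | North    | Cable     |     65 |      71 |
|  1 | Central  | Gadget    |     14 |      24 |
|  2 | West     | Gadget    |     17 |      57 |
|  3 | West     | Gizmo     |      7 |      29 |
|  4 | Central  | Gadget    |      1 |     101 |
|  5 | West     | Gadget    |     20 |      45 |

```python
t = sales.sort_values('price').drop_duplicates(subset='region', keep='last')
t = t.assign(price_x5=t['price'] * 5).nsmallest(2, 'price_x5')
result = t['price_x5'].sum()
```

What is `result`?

640

sort by price:
    region product  cost  price
1  Central  Gadget    14     24
3     West   Gizmo     7     29
5     West  Gadget    20     45
2     West  Gadget    17     57
0    North   Cable    65     71
4  Central  Gadget     1    101
drop duplicate region (keep=last):
    region product  cost  price
2     West  Gadget    17     57
0    North   Cable    65     71
4  Central  Gadget     1    101
add column price_x5 = t['price'] * 5:
    region product  cost  price  price_x5
2     West  Gadget    17     57       285
0    North   Cable    65     71       355
4  Central  Gadget     1    101       505
take 2 rows with smallest price_x5:
  region product  cost  price  price_x5
2   West  Gadget    17     57       285
0  North   Cable    65     71       355
Then the sum of column 'price_x5': 640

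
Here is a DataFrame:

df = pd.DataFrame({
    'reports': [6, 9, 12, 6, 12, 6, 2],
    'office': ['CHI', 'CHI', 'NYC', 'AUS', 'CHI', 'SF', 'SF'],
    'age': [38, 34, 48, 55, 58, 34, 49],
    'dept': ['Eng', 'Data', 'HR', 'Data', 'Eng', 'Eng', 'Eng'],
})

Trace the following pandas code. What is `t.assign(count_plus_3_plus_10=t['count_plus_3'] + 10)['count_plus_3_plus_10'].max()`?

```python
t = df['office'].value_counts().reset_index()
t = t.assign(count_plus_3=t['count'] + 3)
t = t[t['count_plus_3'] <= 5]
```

15

value_counts of office:
office
CHI    3
SF     2
NYC    1
AUS    1
Name: count, dtype: int64
reset_index():
  office  count
0    CHI      3
1     SF      2
2    NYC      1
3    AUS      1
add column count_plus_3 = t['count'] + 3:
  office  count  count_plus_3
0    CHI      3             6
1     SF      2             5
2    NYC      1             4
3    AUS      1             4
filter rows where count_plus_3 <= 5:
  office  count  count_plus_3
1     SF      2             5
2    NYC      1             4
3    AUS      1             4
add column count_plus_3_plus_10 = t['count_plus_3'] + 10:
  office  count  count_plus_3  count_plus_3_plus_10
1     SF      2             5                    15
2    NYC      1             4                    14
3    AUS      1             4                    14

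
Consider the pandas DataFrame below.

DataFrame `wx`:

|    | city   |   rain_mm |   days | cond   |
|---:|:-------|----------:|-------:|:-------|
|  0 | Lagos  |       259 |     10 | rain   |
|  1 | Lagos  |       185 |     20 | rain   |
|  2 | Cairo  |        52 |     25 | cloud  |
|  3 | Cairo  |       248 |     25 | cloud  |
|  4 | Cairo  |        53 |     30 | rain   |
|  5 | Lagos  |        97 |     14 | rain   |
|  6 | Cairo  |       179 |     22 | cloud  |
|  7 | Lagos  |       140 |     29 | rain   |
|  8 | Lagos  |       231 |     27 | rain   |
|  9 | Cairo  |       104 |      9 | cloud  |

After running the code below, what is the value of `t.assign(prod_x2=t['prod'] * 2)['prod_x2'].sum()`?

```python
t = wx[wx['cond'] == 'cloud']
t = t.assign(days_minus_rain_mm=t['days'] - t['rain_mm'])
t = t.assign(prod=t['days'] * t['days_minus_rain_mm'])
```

-21118

filter rows where cond == 'cloud':
    city  rain_mm  days   cond
2  Cairo       52    25  cloud
3  Cairo      248    25  cloud
6  Cairo      179    22  cloud
9  Cairo      104     9  cloud
add column days_minus_rain_mm = t['days'] - t['rain_mm']:
    city  rain_mm  days   cond  days_minus_rain_mm
2  Cairo       52    25  cloud                 -27
3  Cairo      248    25  cloud                -223
6  Cairo      179    22  cloud                -157
9  Cairo      104     9  cloud                 -95
add column prod = t['days'] * t['days_minus_rain_mm']:
    city  rain_mm  days   cond  days_minus_rain_mm  prod
2  Cairo       52    25  cloud                 -27  -675
3  Cairo      248    25  cloud                -223 -5575
6  Cairo      179    22  cloud                -157 -3454
9  Cairo      104     9  cloud                 -95  -855
add column prod_x2 = t['prod'] * 2:
    city  rain_mm  days   cond  days_minus_rain_mm  prod  prod_x2
2  Cairo       52    25  cloud                 -27  -675    -1350
3  Cairo      248    25  cloud                -223 -5575   -11150
6  Cairo      179    22  cloud                -157 -3454    -6908
9  Cairo      104     9  cloud                 -95  -855    -1710
The sum of column 'prod_x2' is -21118.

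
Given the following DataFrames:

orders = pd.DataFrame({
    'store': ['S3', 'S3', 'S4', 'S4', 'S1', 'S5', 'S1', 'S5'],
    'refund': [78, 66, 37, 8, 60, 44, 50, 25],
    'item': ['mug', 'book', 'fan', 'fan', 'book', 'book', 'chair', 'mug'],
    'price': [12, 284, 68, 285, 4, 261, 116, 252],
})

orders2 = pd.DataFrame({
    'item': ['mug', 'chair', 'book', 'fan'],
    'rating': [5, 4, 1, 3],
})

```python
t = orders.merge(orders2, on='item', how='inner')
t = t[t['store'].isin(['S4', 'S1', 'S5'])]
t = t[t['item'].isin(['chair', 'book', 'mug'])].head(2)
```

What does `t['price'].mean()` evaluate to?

132.5

merge on 'item' (how='inner') → 8 rows:
  store  refund   item  price  rating
0    S3      78    mug     12       5
1    S3      66   book    284       1
2    S4      37    fan     68       3
3    S4       8    fan    285       3
4    S1      60   book      4       1
5    S5      44   book    261       1
6    S1      50  chair    116       4
7    S5      25    mug    252       5
filter rows where store in ['S4', 'S1', 'S5']:
  store  refund   item  price  rating
2    S4      37    fan     68       3
3    S4       8    fan    285       3
4    S1      60   book      4       1
5    S5      44   book    261       1
6    S1      50  chair    116       4
7    S5      25    mug    252       5
filter rows where item in ['chair', 'book', 'mug']:
  store  refund   item  price  rating
4    S1      60   book      4       1
5    S5      44   book    261       1
6    S1      50  chair    116       4
7    S5      25    mug    252       5
take first 2 rows:
  store  refund  item  price  rating
4    S1      60  book      4       1
5    S5      44  book    261       1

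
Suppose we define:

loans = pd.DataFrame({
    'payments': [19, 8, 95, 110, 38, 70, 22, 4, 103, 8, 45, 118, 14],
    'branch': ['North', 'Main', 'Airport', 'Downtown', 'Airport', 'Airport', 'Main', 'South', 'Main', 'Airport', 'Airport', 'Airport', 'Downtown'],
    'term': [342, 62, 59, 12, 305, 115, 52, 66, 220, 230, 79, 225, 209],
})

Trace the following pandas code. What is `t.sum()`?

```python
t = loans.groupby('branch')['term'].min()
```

group by branch, min of term:
branch
Airport      59
Downtown     12
Main         52
North       342
South        66
Name: term, dtype: int64

531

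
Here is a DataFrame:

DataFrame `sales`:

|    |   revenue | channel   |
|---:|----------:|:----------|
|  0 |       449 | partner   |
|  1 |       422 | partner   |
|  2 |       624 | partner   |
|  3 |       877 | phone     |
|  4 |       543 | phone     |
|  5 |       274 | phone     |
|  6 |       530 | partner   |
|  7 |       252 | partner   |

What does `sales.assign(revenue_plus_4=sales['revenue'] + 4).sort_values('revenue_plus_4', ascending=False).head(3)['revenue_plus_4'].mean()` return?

add column revenue_plus_4 = sales['revenue'] + 4:
   revenue  channel  revenue_plus_4
0      449  partner             453
1      422  partner             426
2      624  partner             628
3      877    phone             881
4      543    phone             547
5      274    phone             278
6      530  partner             534
7      252  partner             256
sort by revenue_plus_4 descending:
   revenue  channel  revenue_plus_4
3      877    phone             881
2      624  partner             628
4      543    phone             547
6      530  partner             534
0      449  partner             453
1      422  partner             426
5      274    phone             278
7      252  partner             256
take first 3 rows:
   revenue  channel  revenue_plus_4
3      877    phone             881
2      624  partner             628
4      543    phone             547
Finally, mean of column 'revenue_plus_4' = 685.333333333.

685.333333333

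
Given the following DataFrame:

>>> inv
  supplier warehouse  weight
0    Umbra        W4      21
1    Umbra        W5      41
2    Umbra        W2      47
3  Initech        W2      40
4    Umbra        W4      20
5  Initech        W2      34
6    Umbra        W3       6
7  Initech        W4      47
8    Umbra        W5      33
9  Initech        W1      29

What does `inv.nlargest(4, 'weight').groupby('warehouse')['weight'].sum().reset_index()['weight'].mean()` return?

58.3333333333

take 4 rows with largest weight:
  supplier warehouse  weight
2    Umbra        W2      47
7  Initech        W4      47
1    Umbra        W5      41
3  Initech        W2      40
group by warehouse, sum of weight:
warehouse
W2    87
W4    47
W5    41
Name: weight, dtype: int64
reset_index():
  warehouse  weight
0        W2      87
1        W4      47
2        W5      41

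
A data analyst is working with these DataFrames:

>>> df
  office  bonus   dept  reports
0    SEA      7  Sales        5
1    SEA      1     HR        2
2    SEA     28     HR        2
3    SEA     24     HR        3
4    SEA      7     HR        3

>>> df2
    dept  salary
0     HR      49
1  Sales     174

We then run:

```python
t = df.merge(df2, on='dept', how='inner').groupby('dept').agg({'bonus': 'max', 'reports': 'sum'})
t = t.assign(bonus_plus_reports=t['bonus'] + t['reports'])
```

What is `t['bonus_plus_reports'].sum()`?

merge on 'dept' (how='inner') → 5 rows:
  office  bonus   dept  reports  salary
0    SEA      7  Sales        5     174
1    SEA      1     HR        2      49
2    SEA     28     HR        2      49
3    SEA     24     HR        3      49
4    SEA      7     HR        3      49
group by dept: max(bonus), sum(reports):
       bonus  reports
dept                 
HR        28       10
Sales      7        5
add column bonus_plus_reports = t['bonus'] + t['reports']:
       bonus  reports  bonus_plus_reports
dept                                     
HR        28       10                  38
Sales      7        5                  12

50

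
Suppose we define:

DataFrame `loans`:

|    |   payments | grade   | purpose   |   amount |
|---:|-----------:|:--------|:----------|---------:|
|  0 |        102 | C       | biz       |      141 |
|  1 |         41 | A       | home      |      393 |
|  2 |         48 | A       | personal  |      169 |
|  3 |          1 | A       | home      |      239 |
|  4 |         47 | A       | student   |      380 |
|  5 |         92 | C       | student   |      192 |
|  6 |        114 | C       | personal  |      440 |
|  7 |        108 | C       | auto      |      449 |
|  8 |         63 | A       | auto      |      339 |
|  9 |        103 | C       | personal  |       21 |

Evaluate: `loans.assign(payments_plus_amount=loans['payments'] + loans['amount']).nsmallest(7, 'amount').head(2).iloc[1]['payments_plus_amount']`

243

add column payments_plus_amount = loans['payments'] + loans['amount']:
   payments grade   purpose  amount  payments_plus_amount
0       102     C       biz     141                   243
1        41     A      home     393                   434
2        48     A  personal     169                   217
3         1     A      home     239                   240
4        47     A   student     380                   427
5        92     C   student     192                   284
6       114     C  personal     440                   554
7       108     C      auto     449                   557
8        63     A      auto     339                   402
9       103     C  personal      21                   124
take 7 rows with smallest amount:
   payments grade   purpose  amount  payments_plus_amount
9       103     C  personal      21                   124
0       102     C       biz     141                   243
2        48     A  personal     169                   217
5        92     C   student     192                   284
3         1     A      home     239                   240
8        63     A      auto     339                   402
4        47     A   student     380                   427
take first 2 rows:
   payments grade   purpose  amount  payments_plus_amount
9       103     C  personal      21                   124
0       102     C       biz     141                   243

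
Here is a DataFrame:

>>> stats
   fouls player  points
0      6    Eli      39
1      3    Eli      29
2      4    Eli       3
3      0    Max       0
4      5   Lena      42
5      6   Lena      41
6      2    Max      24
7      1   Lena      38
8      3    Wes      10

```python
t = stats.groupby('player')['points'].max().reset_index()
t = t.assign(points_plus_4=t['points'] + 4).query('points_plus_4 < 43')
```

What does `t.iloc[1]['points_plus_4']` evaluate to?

14

group by player, max of points:
player
Eli     39
Lena    42
Max     24
Wes     10
Name: points, dtype: int64
reset_index():
  player  points
0    Eli      39
1   Lena      42
2    Max      24
3    Wes      10
add column points_plus_4 = t['points'] + 4:
  player  points  points_plus_4
0    Eli      39             43
1   Lena      42             46
2    Max      24             28
3    Wes      10             14
filter rows where points_plus_4 < 43:
  player  points  points_plus_4
2    Max      24             28
3    Wes      10             14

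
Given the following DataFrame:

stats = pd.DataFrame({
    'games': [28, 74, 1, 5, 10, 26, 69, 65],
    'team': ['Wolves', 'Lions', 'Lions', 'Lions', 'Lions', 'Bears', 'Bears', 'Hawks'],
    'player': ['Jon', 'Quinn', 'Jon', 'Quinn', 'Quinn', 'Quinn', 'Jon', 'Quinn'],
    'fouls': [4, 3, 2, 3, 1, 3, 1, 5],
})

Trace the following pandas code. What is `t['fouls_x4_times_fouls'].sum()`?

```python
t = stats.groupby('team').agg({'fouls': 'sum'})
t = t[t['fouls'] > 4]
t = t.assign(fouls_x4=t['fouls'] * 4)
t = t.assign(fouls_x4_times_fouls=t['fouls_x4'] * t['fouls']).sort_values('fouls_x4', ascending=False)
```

424

group by team, sum of fouls:
        fouls
team         
Bears       4
Hawks       5
Lions       9
Wolves      4
filter rows where fouls > 4:
       fouls
team        
Hawks      5
Lions      9
add column fouls_x4 = t['fouls'] * 4:
       fouls  fouls_x4
team                  
Hawks      5        20
Lions      9        36
add column fouls_x4_times_fouls = t['fouls_x4'] * t['fouls']:
       fouls  fouls_x4  fouls_x4_times_fouls
team                                        
Hawks      5        20                   100
Lions      9        36                   324
sort by fouls_x4 descending:
       fouls  fouls_x4  fouls_x4_times_fouls
team                                        
Lions      9        36                   324
Hawks      5        20                   100
Finally, sum of column 'fouls_x4_times_fouls' = 424.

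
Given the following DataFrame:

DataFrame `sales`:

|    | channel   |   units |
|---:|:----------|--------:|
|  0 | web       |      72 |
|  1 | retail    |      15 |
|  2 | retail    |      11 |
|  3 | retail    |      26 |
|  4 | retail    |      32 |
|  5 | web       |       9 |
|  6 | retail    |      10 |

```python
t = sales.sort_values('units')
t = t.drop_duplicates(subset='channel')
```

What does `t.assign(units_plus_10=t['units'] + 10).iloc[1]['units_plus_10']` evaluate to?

sort by units:
  channel  units
5     web      9
6  retail     10
2  retail     11
1  retail     15
3  retail     26
4  retail     32
0     web     72
drop duplicate channel (keep=first):
  channel  units
5     web      9
6  retail     10
add column units_plus_10 = t['units'] + 10:
  channel  units  units_plus_10
5     web      9             19
6  retail     10             20

20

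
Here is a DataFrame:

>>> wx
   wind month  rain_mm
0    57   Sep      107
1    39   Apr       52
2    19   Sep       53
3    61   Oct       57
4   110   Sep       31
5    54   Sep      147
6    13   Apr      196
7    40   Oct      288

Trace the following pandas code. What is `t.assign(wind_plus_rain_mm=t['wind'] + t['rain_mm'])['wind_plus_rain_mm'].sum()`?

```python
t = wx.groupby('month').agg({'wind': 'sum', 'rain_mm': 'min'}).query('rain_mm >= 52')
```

group by month: sum(wind), min(rain_mm):
       wind  rain_mm
month               
Apr      52       52
Oct     101       57
Sep     240       31
filter rows where rain_mm >= 52:
       wind  rain_mm
month               
Apr      52       52
Oct     101       57
add column wind_plus_rain_mm = t['wind'] + t['rain_mm']:
       wind  rain_mm  wind_plus_rain_mm
month                                  
Apr      52       52                104
Oct     101       57                158
So sum() = 262.

262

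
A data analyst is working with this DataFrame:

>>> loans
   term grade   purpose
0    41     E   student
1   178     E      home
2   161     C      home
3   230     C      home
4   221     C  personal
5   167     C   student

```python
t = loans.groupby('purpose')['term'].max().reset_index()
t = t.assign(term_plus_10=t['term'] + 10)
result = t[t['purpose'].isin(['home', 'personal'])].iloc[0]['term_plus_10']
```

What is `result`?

group by purpose, max of term:
purpose
home        230
personal    221
student     167
Name: term, dtype: int64
reset_index():
    purpose  term
0      home   230
1  personal   221
2   student   167
add column term_plus_10 = t['term'] + 10:
    purpose  term  term_plus_10
0      home   230           240
1  personal   221           231
2   student   167           177
filter rows where purpose in ['home', 'personal']:
    purpose  term  term_plus_10
0      home   230           240
1  personal   221           231

240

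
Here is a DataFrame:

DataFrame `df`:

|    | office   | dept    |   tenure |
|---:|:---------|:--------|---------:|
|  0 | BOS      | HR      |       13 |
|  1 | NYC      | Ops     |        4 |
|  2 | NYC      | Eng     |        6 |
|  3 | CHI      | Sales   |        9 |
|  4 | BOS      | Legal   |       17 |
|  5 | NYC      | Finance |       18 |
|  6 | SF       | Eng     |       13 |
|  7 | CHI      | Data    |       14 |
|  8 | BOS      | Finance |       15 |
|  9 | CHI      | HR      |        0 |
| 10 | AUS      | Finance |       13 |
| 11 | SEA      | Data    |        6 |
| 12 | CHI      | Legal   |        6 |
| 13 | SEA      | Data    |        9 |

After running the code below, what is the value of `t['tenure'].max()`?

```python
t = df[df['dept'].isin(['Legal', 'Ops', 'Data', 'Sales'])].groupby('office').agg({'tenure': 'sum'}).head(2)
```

29

filter rows where dept in ['Legal', 'Ops', 'Data', 'Sales']:
   office   dept  tenure
1     NYC    Ops       4
3     CHI  Sales       9
4     BOS  Legal      17
7     CHI   Data      14
11    SEA   Data       6
12    CHI  Legal       6
13    SEA   Data       9
group by office, sum of tenure:
        tenure
office        
BOS         17
CHI         29
NYC          4
SEA         15
take first 2 rows:
        tenure
office        
BOS         17
CHI         29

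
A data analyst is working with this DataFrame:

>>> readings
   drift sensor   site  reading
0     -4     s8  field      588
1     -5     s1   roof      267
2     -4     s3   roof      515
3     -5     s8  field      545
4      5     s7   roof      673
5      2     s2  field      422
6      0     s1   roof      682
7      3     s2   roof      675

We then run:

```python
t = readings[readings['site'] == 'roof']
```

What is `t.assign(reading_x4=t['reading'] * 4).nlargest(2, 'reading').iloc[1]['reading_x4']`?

filter rows where site == 'roof':
   drift sensor  site  reading
1     -5     s1  roof      267
2     -4     s3  roof      515
4      5     s7  roof      673
6      0     s1  roof      682
7      3     s2  roof      675
add column reading_x4 = t['reading'] * 4:
   drift sensor  site  reading  reading_x4
1     -5     s1  roof      267        1068
2     -4     s3  roof      515        2060
4      5     s7  roof      673        2692
6      0     s1  roof      682        2728
7      3     s2  roof      675        2700
take 2 rows with largest reading:
   drift sensor  site  reading  reading_x4
6      0     s1  roof      682        2728
7      3     s2  roof      675        2700
Taking the value at position 1, column 'reading_x4' gives 2700.

2700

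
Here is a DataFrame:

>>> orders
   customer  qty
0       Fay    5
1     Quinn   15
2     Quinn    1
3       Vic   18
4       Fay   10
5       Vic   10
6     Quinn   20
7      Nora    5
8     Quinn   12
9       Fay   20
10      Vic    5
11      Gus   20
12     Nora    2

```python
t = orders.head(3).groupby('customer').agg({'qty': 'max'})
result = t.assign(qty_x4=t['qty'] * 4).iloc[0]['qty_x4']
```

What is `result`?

take first 3 rows:
  customer  qty
0      Fay    5
1    Quinn   15
2    Quinn    1
group by customer, max of qty:
          qty
customer     
Fay         5
Quinn      15
add column qty_x4 = t['qty'] * 4:
          qty  qty_x4
customer             
Fay         5      20
Quinn      15      60
So iloc[0]['qty_x4'] = 20.

20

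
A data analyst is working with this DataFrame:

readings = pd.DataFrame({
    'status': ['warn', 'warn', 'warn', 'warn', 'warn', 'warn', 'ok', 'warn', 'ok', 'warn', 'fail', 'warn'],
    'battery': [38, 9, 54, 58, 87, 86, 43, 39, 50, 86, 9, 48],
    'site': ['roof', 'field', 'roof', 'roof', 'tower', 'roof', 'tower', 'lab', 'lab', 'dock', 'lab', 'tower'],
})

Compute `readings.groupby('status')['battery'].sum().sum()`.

607

group by status, sum of battery:
status
fail      9
ok       93
warn    505
Name: battery, dtype: int64
Finally, sum of the resulting series = 607.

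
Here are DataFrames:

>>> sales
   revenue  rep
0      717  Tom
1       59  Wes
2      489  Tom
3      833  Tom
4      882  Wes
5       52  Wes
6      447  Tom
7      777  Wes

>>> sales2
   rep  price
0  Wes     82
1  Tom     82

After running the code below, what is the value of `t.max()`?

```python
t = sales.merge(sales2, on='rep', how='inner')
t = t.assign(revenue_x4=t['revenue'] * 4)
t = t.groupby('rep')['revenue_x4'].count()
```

merge on 'rep' (how='inner') → 8 rows:
   revenue  rep  price
0      717  Tom     82
1       59  Wes     82
2      489  Tom     82
3      833  Tom     82
4      882  Wes     82
5       52  Wes     82
6      447  Tom     82
7      777  Wes     82
add column revenue_x4 = t['revenue'] * 4:
   revenue  rep  price  revenue_x4
0      717  Tom     82        2868
1       59  Wes     82         236
2      489  Tom     82        1956
3      833  Tom     82        3332
4      882  Wes     82        3528
5       52  Wes     82         208
6      447  Tom     82        1788
7      777  Wes     82        3108
group by rep, count of revenue_x4:
rep
Tom    4
Wes    4
Name: revenue_x4, dtype: int64

4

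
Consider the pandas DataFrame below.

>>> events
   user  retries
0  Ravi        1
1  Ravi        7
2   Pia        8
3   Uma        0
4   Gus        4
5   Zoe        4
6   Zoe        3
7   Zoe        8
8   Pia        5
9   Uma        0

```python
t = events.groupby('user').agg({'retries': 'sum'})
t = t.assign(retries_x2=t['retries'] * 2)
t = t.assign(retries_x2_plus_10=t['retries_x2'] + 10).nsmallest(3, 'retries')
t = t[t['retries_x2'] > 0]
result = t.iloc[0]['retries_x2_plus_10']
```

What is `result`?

18

group by user, sum of retries:
      retries
user         
Gus         4
Pia        13
Ravi        8
Uma         0
Zoe        15
add column retries_x2 = t['retries'] * 2:
      retries  retries_x2
user                     
Gus         4           8
Pia        13          26
Ravi        8          16
Uma         0           0
Zoe        15          30
add column retries_x2_plus_10 = t['retries_x2'] + 10:
      retries  retries_x2  retries_x2_plus_10
user                                         
Gus         4           8                  18
Pia        13          26                  36
Ravi        8          16                  26
Uma         0           0                  10
Zoe        15          30                  40
take 3 rows with smallest retries:
      retries  retries_x2  retries_x2_plus_10
user                                         
Uma         0           0                  10
Gus         4           8                  18
Ravi        8          16                  26
filter rows where retries_x2 > 0:
      retries  retries_x2  retries_x2_plus_10
user                                         
Gus         4           8                  18
Ravi        8          16                  26
Finally, value at position 0, column 'retries_x2_plus_10' = 18.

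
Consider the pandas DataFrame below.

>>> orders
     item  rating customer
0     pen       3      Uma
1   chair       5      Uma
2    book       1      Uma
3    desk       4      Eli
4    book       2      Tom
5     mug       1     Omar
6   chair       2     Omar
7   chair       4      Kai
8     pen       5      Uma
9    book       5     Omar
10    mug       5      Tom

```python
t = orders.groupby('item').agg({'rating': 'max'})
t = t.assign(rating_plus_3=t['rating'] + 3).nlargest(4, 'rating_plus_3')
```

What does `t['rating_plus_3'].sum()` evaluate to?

group by item, max of rating:
       rating
item         
book        5
chair       5
desk        4
mug         5
pen         5
add column rating_plus_3 = t['rating'] + 3:
       rating  rating_plus_3
item                        
book        5              8
chair       5              8
desk        4              7
mug         5              8
pen         5              8
take 4 rows with largest rating_plus_3:
       rating  rating_plus_3
item                        
book        5              8
chair       5              8
mug         5              8
pen         5              8
Then the sum of column 'rating_plus_3': 32

32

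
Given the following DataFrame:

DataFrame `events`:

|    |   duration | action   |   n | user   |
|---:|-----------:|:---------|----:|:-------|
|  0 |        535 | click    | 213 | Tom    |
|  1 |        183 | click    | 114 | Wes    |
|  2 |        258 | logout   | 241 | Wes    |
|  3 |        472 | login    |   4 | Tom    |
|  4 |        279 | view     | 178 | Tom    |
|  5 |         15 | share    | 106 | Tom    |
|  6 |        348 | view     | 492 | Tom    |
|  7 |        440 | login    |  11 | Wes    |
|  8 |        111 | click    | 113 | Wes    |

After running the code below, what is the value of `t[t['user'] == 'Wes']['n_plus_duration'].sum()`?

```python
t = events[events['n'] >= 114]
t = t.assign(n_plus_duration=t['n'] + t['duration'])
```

796

filter rows where n >= 114:
   duration  action    n user
0       535   click  213  Tom
1       183   click  114  Wes
2       258  logout  241  Wes
4       279    view  178  Tom
6       348    view  492  Tom
add column n_plus_duration = t['n'] + t['duration']:
   duration  action    n user  n_plus_duration
0       535   click  213  Tom              748
1       183   click  114  Wes              297
2       258  logout  241  Wes              499
4       279    view  178  Tom              457
6       348    view  492  Tom              840
filter rows where user == 'Wes':
   duration  action    n user  n_plus_duration
1       183   click  114  Wes              297
2       258  logout  241  Wes              499
sum of column 'n_plus_duration' → 796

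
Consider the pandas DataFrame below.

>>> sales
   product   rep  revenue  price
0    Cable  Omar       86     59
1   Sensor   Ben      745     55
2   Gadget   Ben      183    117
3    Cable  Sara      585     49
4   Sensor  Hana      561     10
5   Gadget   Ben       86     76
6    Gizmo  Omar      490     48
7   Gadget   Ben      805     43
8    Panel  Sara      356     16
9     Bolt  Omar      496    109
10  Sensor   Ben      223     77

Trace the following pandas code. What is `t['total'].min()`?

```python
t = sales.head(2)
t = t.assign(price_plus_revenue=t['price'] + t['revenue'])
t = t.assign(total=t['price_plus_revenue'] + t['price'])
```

204

take first 2 rows:
  product   rep  revenue  price
0   Cable  Omar       86     59
1  Sensor   Ben      745     55
add column price_plus_revenue = t['price'] + t['revenue']:
  product   rep  revenue  price  price_plus_revenue
0   Cable  Omar       86     59                 145
1  Sensor   Ben      745     55                 800
add column total = t['price_plus_revenue'] + t['price']:
  product   rep  revenue  price  price_plus_revenue  total
0   Cable  Omar       86     59                 145    204
1  Sensor   Ben      745     55                 800    855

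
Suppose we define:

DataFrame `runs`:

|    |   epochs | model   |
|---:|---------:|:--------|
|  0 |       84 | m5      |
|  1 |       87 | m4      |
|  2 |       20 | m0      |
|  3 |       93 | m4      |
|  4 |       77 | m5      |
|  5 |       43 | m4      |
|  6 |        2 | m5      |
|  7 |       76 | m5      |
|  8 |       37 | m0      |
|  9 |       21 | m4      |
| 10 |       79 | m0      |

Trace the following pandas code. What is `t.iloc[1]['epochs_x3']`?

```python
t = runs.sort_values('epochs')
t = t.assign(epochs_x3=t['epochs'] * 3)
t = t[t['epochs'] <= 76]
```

sort by epochs:
    epochs model
6        2    m5
2       20    m0
9       21    m4
8       37    m0
5       43    m4
7       76    m5
4       77    m5
10      79    m0
0       84    m5
1       87    m4
3       93    m4
add column epochs_x3 = t['epochs'] * 3:
    epochs model  epochs_x3
6        2    m5          6
2       20    m0         60
9       21    m4         63
8       37    m0        111
5       43    m4        129
7       76    m5        228
4       77    m5        231
10      79    m0        237
0       84    m5        252
1       87    m4        261
3       93    m4        279
filter rows where epochs <= 76:
   epochs model  epochs_x3
6       2    m5          6
2      20    m0         60
9      21    m4         63
8      37    m0        111
5      43    m4        129
7      76    m5        228
So iloc[1]['epochs_x3'] = 60.

60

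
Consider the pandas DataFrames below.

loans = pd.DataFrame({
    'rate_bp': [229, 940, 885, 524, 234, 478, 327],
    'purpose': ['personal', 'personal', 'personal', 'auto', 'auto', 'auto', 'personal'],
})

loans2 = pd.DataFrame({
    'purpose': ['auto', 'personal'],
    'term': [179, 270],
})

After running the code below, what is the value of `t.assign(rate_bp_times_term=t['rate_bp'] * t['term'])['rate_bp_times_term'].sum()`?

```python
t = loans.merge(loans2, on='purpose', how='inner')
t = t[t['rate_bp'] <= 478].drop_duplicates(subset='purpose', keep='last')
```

merge on 'purpose' (how='inner') → 7 rows:
   rate_bp   purpose  term
0      229  personal   270
1      940  personal   270
2      885  personal   270
3      524      auto   179
4      234      auto   179
5      478      auto   179
6      327  personal   270
filter rows where rate_bp <= 478:
   rate_bp   purpose  term
0      229  personal   270
4      234      auto   179
5      478      auto   179
6      327  personal   270
drop duplicate purpose (keep=last):
   rate_bp   purpose  term
5      478      auto   179
6      327  personal   270
add column rate_bp_times_term = t['rate_bp'] * t['term']:
   rate_bp   purpose  term  rate_bp_times_term
5      478      auto   179               85562
6      327  personal   270               88290
Finally, sum of column 'rate_bp_times_term' = 173852.

173852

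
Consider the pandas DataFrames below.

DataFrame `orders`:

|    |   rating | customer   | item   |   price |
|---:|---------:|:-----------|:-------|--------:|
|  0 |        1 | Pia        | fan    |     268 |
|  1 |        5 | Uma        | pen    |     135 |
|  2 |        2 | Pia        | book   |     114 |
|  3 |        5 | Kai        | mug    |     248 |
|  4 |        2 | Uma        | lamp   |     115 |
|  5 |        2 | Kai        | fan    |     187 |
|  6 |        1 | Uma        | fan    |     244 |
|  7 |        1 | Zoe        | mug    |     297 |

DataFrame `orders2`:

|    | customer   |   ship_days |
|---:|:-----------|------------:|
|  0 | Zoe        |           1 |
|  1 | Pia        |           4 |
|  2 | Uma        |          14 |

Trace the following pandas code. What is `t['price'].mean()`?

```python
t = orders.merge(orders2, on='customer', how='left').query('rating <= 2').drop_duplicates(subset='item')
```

198.5

merge on 'customer' (how='left') → 8 rows:
   rating customer  item  price  ship_days
0       1      Pia   fan    268        4.0
1       5      Uma   pen    135       14.0
2       2      Pia  book    114        4.0
3       5      Kai   mug    248        NaN
4       2      Uma  lamp    115       14.0
5       2      Kai   fan    187        NaN
6       1      Uma   fan    244       14.0
7       1      Zoe   mug    297        1.0
filter rows where rating <= 2:
   rating customer  item  price  ship_days
0       1      Pia   fan    268        4.0
2       2      Pia  book    114        4.0
4       2      Uma  lamp    115       14.0
5       2      Kai   fan    187        NaN
6       1      Uma   fan    244       14.0
7       1      Zoe   mug    297        1.0
drop duplicate item (keep=first):
   rating customer  item  price  ship_days
0       1      Pia   fan    268        4.0
2       2      Pia  book    114        4.0
4       2      Uma  lamp    115       14.0
7       1      Zoe   mug    297        1.0
The mean of column 'price' is 198.5.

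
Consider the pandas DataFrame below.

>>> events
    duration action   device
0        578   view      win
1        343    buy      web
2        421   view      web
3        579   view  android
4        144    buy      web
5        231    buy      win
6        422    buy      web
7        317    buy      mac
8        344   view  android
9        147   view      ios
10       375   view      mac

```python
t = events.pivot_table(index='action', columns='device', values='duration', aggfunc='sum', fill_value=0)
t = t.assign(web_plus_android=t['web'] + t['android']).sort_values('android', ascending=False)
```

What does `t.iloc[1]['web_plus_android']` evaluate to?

pivot: rows=action, cols=device, sum(duration):
device  android  ios  mac  web  win
action                             
buy           0    0  317  909  231
view        923  147  375  421  578
add column web_plus_android = t['web'] + t['android']:
device  android  ios  mac  web  win  web_plus_android
action                                               
buy           0    0  317  909  231               909
view        923  147  375  421  578              1344
sort by android descending:
device  android  ios  mac  web  win  web_plus_android
action                                               
view        923  147  375  421  578              1344
buy           0    0  317  909  231               909
Hence 909.

909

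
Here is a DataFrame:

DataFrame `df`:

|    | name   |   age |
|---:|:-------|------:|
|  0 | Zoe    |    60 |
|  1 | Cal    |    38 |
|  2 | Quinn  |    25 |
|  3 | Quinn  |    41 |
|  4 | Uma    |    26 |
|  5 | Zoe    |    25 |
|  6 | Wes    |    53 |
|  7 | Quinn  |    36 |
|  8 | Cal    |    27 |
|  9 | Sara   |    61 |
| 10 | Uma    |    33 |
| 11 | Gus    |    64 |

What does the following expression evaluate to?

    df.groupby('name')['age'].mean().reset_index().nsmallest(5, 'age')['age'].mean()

group by name, mean of age:
name
Cal      32.5
Gus      64.0
Quinn    34.0
Sara     61.0
Uma      29.5
Wes      53.0
Zoe      42.5
Name: age, dtype: float64
reset_index():
    name   age
0    Cal  32.5
1    Gus  64.0
2  Quinn  34.0
3   Sara  61.0
4    Uma  29.5
5    Wes  53.0
6    Zoe  42.5
take 5 rows with smallest age:
    name   age
4    Uma  29.5
0    Cal  32.5
2  Quinn  34.0
6    Zoe  42.5
5    Wes  53.0
Reading off the mean of column 'age', we get 38.3.

38.3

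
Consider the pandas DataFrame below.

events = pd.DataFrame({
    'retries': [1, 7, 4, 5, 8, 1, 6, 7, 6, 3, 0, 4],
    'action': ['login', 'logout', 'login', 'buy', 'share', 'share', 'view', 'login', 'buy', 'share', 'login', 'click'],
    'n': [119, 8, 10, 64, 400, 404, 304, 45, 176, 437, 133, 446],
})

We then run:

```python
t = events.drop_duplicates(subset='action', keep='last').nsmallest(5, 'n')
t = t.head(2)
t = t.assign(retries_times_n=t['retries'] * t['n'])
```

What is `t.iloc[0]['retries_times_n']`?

drop duplicate action (keep=last):
    retries  action    n
1         7  logout    8
6         6    view  304
8         6     buy  176
9         3   share  437
10        0   login  133
11        4   click  446
take 5 rows with smallest n:
    retries  action    n
1         7  logout    8
10        0   login  133
8         6     buy  176
6         6    view  304
9         3   share  437
take first 2 rows:
    retries  action    n
1         7  logout    8
10        0   login  133
add column retries_times_n = t['retries'] * t['n']:
    retries  action    n  retries_times_n
1         7  logout    8               56
10        0   login  133                0

56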